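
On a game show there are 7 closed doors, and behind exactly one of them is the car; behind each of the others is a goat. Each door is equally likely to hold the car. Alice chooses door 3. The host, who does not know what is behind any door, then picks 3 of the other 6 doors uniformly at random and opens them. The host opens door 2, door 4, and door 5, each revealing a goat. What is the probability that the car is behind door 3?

Apply Bayes' rule, conditioning on where the car actually is.
If it is behind any of doors 1, 3, 6, and 7 (prior 1/7 each): the host picks exactly this set with probability 1/20 regardless, and none is the prize; weight (1/7)·(1/20) = 1/140 each.
If it is behind any of doors 2, 4, and 5 (prior 1/7 each): that door was opened and seen not to hold the prize — ruled out; weight (1/7)·0 = 0 each.
The weights sum to 1/35.
So P(the car behind door 3 | the host opened door 2, door 4, and door 5) = (1/140) / (1/35) = 1/4.

1/4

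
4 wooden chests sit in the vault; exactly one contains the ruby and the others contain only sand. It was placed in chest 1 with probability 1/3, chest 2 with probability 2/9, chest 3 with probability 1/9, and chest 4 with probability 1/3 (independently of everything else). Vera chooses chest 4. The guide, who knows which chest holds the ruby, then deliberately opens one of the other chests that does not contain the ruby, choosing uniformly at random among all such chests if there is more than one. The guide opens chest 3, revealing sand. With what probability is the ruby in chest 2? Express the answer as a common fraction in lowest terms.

Apply Bayes' rule, conditioning on where the ruby actually is.
If it is in chest 1 (prior 1/3): the guide has 2 equally likely choices, so probability 1/2; weight (1/3)·(1/2) = 1/6.
If it is in chest 2 (prior 2/9): the guide has 2 equally likely choices, so probability 1/2; weight (2/9)·(1/2) = 1/9.
If it is in chest 3 (prior 1/9): the guide opened chest 3, so this case is ruled out; weight (1/9)·0 = 0.
If it is in chest 4 (prior 1/3): the guide has 3 equally likely choices, so probability 1/3; weight (1/3)·(1/3) = 1/9.
The weights sum to 7/18.
So P(the ruby in chest 2 | the guide opened chest 3) = (1/9) / (7/18) = 2/7.

2/7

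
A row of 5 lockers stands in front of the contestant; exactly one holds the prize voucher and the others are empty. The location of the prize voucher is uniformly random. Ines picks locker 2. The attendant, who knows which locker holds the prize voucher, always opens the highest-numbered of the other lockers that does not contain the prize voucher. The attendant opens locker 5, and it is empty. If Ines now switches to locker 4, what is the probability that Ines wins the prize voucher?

Apply Bayes' rule, conditioning on where the prize voucher actually is.
If it is in any of lockers 1, 2, 3, and 4 (prior 1/5 each): locker 5 is the highest-numbered option available, probability 1; weight (1/5)·1 = 1/5 each.
If it is in locker 5 (prior 1/5): the attendant opened locker 5, so this case is ruled out; weight (1/5)·0 = 0.
The weights sum to 4/5.
So P(the prize voucher in locker 4 | the attendant opened locker 5) = (1/5) / (4/5) = 1/4.

1/4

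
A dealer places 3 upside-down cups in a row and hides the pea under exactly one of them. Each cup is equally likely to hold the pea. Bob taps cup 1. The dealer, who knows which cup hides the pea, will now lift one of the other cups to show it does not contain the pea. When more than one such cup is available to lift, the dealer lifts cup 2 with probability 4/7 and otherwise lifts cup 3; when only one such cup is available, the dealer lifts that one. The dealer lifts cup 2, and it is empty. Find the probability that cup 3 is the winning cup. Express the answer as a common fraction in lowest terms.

Condition on the true location of the pea.
If it is under cup 1 (prior 1/3): cup 2 is available, opened with probability 4/7; weight (1/3)·(4/7) = 4/21.
If it is under cup 2 (prior 1/3): the dealer opened cup 2, so this case is ruled out; weight (1/3)·0 = 0.
If it is under cup 3 (prior 1/3): only cup 2 is available, probability 1; weight (1/3)·1 = 1/3.
The weights sum to 11/21.
So P(the pea under cup 3 | the dealer opened cup 2) = (1/3) / (11/21) = 7/11.

7/11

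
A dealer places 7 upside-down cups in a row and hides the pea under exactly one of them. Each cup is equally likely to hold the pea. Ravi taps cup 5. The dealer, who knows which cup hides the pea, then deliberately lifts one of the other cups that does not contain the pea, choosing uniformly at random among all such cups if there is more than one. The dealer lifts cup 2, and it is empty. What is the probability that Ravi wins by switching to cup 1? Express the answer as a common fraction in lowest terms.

6/35

Condition on the true location of the pea.
If it is under any of cups 1, 3, 4, 6, and 7 (prior 1/7 each): the dealer has 5 equally likely choices, so probability 1/5; weight (1/7)·(1/5) = 1/35 each.
If it is under cup 2 (prior 1/7): the dealer opened cup 2, so this case is ruled out; weight (1/7)·0 = 0.
If it is under cup 5 (prior 1/7): the dealer has 6 equally likely choices, so probability 1/6; weight (1/7)·(1/6) = 1/42.
The weights sum to 1/6.
So P(the pea under cup 1 | the dealer opened cup 2) = (1/35) / (1/6) = 6/35.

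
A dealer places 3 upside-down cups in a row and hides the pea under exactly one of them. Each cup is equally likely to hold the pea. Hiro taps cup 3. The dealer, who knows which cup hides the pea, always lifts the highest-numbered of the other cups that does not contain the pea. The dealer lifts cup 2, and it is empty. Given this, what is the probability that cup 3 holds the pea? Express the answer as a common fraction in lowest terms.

1/2

Apply Bayes' rule, conditioning on where the pea actually is.
If it is under either of cups 1 and 3 (prior 1/3 each): cup 2 is the highest-numbered option available, probability 1; weight (1/3)·1 = 1/3 each.
If it is under cup 2 (prior 1/3): the dealer opened cup 2, so this case is ruled out; weight (1/3)·0 = 0.
The weights sum to 2/3.
So P(the pea under cup 3 | the dealer opened cup 2) = (1/3) / (2/3) = 1/2.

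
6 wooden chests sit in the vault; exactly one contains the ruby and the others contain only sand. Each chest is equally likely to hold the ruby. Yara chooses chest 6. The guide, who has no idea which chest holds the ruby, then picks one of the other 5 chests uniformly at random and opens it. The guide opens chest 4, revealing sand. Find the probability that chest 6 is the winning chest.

1/5

Because the guide chose which chest to open without knowing where the ruby is, the choice is independent of the prize location. Learning that chest 4 does not hold the ruby simply rules out that one location and leaves the remaining 5 chests still equally likely by symmetry.
So P(the ruby in chest 6) = 1/5.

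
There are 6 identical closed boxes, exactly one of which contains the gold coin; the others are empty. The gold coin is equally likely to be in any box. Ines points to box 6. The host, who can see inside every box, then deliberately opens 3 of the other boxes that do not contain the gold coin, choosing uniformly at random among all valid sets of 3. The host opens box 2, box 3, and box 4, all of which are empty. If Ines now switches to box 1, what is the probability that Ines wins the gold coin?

Apply Bayes' rule, conditioning on where the gold coin actually is.
If it is in either of boxes 1 and 5 (prior 1/6 each): the host has 4 equally likely choices, so probability 1/4; weight (1/6)·(1/4) = 1/24 each.
If it is in any of boxes 2, 3, and 4 (prior 1/6 each): that box was opened and seen not to hold the prize — ruled out; weight (1/6)·0 = 0 each.
If it is in box 6 (prior 1/6): the host has 10 equally likely choices, so probability 1/10; weight (1/6)·(1/10) = 1/60.
The weights sum to 1/10.
So P(the gold coin in box 1 | the host opened box 2, box 3, and box 4) = (1/24) / (1/10) = 5/12.

5/12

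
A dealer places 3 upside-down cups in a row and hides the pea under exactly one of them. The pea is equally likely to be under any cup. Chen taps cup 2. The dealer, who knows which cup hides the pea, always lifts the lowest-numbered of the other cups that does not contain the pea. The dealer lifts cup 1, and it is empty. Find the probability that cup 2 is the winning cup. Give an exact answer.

Apply Bayes' rule, conditioning on where the pea actually is.
If it is under cup 1 (prior 1/3): the dealer opened cup 1, so this case is ruled out; weight (1/3)·0 = 0.
If it is under either of cups 2 and 3 (prior 1/3 each): cup 1 is the lowest-numbered option available, probability 1; weight (1/3)·1 = 1/3 each.
The weights sum to 2/3.
So P(the pea under cup 2 | the dealer opened cup 1) = (1/3) / (2/3) = 1/2.

1/2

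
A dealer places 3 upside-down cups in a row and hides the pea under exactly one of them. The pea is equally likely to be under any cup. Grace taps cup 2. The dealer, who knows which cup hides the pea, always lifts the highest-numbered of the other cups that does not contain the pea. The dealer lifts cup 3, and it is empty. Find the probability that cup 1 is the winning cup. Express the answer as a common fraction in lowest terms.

1/2

Consider each possible location of the pea in turn.
If it is under either of cups 1 and 2 (prior 1/3 each): cup 3 is the highest-numbered option available, probability 1; weight (1/3)·1 = 1/3 each.
If it is under cup 3 (prior 1/3): the dealer opened cup 3, so this case is ruled out; weight (1/3)·0 = 0.
The weights sum to 2/3.
So P(the pea under cup 1 | the dealer opened cup 3) = (1/3) / (2/3) = 1/2.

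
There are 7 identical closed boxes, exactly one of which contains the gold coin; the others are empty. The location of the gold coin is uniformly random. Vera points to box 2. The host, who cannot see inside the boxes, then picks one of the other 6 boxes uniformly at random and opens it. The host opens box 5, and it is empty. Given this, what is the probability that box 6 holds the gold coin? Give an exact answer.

1/6

Because the host chose which box to open without knowing where the gold coin is, the choice is independent of the prize location. Learning that box 5 does not hold the gold coin simply rules out that one location and leaves the remaining 6 boxes still equally likely by symmetry.
So P(the gold coin in box 6) = 1/6.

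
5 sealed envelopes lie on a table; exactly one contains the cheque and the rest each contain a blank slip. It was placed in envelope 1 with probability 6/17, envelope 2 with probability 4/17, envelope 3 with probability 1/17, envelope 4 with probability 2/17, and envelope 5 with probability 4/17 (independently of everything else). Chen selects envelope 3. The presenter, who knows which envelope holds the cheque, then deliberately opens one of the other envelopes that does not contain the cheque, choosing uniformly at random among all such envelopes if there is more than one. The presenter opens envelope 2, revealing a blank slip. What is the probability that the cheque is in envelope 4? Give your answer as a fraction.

8/51

Apply Bayes' rule, conditioning on where the cheque actually is.
If it is in envelope 1 (prior 6/17): the presenter has 3 equally likely choices, so probability 1/3; weight (6/17)·(1/3) = 2/17.
If it is in envelope 2 (prior 4/17): the presenter opened envelope 2, so this case is ruled out; weight (4/17)·0 = 0.
If it is in envelope 3 (prior 1/17): the presenter has 4 equally likely choices, so probability 1/4; weight (1/17)·(1/4) = 1/68.
If it is in envelope 4 (prior 2/17): the presenter has 3 equally likely choices, so probability 1/3; weight (2/17)·(1/3) = 2/51.
If it is in envelope 5 (prior 4/17): the presenter has 3 equally likely choices, so probability 1/3; weight (4/17)·(1/3) = 4/51.
The weights sum to 1/4.
So P(the cheque in envelope 4 | the presenter opened envelope 2) = (2/51) / (1/4) = 8/51.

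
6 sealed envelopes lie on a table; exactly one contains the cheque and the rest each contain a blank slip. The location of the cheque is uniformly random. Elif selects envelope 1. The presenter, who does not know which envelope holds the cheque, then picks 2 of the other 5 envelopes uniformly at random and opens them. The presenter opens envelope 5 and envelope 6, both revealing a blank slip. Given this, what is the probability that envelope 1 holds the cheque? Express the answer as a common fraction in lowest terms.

Apply Bayes' rule, conditioning on where the cheque actually is.
If it is in any of envelopes 1, 2, 3, and 4 (prior 1/6 each): the presenter picks exactly this set with probability 1/10 regardless, and none is the prize; weight (1/6)·(1/10) = 1/60 each.
If it is in either of envelopes 5 and 6 (prior 1/6 each): that envelope was opened and seen not to hold the prize — ruled out; weight (1/6)·0 = 0 each.
The weights sum to 1/15.
So P(the cheque in envelope 1 | the presenter opened envelope 5 and envelope 6) = (1/60) / (1/15) = 1/4.

1/4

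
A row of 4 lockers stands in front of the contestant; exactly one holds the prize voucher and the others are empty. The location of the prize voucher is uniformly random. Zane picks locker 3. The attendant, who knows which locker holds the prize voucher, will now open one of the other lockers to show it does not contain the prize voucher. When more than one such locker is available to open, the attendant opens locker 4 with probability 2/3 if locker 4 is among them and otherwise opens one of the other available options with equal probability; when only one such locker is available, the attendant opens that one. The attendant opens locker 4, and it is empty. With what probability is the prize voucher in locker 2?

1/3

Apply Bayes' rule, conditioning on where the prize voucher actually is.
If it is in any of lockers 1, 2, and 3 (prior 1/4 each): locker 4 is available, opened with probability 2/3; weight (1/4)·(2/3) = 1/6 each.
If it is in locker 4 (prior 1/4): the attendant opened locker 4, so this case is ruled out; weight (1/4)·0 = 0.
The weights sum to 1/2.
So P(the prize voucher in locker 2 | the attendant opened locker 4) = (1/6) / (1/2) = 1/3.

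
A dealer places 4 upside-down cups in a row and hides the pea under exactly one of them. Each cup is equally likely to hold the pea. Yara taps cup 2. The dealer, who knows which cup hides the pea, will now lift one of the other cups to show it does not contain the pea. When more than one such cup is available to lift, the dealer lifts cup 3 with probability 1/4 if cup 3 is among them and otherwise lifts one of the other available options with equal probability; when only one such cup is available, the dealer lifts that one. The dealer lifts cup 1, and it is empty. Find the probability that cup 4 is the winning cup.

Condition on the true location of the pea.
If it is under cup 1 (prior 1/4): the dealer opened cup 1, so this case is ruled out; weight (1/4)·0 = 0.
If it is under cup 2 (prior 1/4): cup 3 is available but not opened; cup 1 gets probability (1 − 1/4)/2 = 3/8; weight (1/4)·(3/8) = 3/32.
If it is under cup 3 (prior 1/4): cup 3 holds the prize so is unavailable; the dealer chooses uniformly among the 2 others, probability 1/2; weight (1/4)·(1/2) = 1/8.
If it is under cup 4 (prior 1/4): cup 3 is available but not opened, probability 3/4; weight (1/4)·(3/4) = 3/16.
The weights sum to 13/32.
So P(the pea under cup 4 | the dealer opened cup 1) = (3/16) / (13/32) = 6/13.

6/13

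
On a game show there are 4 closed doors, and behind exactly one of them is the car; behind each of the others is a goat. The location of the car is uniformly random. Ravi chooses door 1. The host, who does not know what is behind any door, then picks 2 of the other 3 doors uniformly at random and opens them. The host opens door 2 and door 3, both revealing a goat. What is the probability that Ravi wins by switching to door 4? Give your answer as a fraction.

1/2

Condition on the true location of the car.
If it is behind either of doors 1 and 4 (prior 1/4 each): the host picks exactly this set with probability 1/3 regardless, and none is the prize; weight (1/4)·(1/3) = 1/12 each.
If it is behind either of doors 2 and 3 (prior 1/4 each): that door was opened and seen not to hold the prize — ruled out; weight (1/4)·0 = 0 each.
The weights sum to 1/6.
So P(the car behind door 4 | the host opened door 2 and door 3) = (1/12) / (1/6) = 1/2.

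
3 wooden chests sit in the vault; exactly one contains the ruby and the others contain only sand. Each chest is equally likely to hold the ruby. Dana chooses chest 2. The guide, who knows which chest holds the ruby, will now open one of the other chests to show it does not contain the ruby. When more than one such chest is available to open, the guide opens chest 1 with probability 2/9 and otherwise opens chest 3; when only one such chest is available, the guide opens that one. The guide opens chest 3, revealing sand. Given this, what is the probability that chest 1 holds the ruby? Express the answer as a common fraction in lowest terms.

9/16

Condition on the true location of the ruby.
If it is in chest 1 (prior 1/3): only chest 3 is available, probability 1; weight (1/3)·1 = 1/3.
If it is in chest 2 (prior 1/3): chest 1 is available but not opened, probability 7/9; weight (1/3)·(7/9) = 7/27.
If it is in chest 3 (prior 1/3): the guide opened chest 3, so this case is ruled out; weight (1/3)·0 = 0.
The weights sum to 16/27.
So P(the ruby in chest 1 | the guide opened chest 3) = (1/3) / (16/27) = 9/16.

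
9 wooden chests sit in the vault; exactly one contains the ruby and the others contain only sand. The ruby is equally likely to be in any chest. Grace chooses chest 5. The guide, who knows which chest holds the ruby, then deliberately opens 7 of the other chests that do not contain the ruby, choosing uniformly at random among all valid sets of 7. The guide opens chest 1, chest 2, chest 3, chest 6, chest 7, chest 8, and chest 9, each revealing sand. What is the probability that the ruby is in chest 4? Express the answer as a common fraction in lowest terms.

Apply Bayes' rule, conditioning on where the ruby actually is.
If it is in any of chests 1, 2, 3, 6, 7, 8, and 9 (prior 1/9 each): that chest was opened and seen not to hold the prize — ruled out; weight (1/9)·0 = 0 each.
If it is in chest 4 (prior 1/9): the guide has no choice, probability 1; weight (1/9)·1 = 1/9.
If it is in chest 5 (prior 1/9): the guide has 8 equally likely choices, so probability 1/8; weight (1/9)·(1/8) = 1/72.
The weights sum to 1/8.
So P(the ruby in chest 4 | the guide opened chest 1, chest 2, chest 3, chest 6, chest 7, chest 8, and chest 9) = (1/9) / (1/8) = 8/9.

8/9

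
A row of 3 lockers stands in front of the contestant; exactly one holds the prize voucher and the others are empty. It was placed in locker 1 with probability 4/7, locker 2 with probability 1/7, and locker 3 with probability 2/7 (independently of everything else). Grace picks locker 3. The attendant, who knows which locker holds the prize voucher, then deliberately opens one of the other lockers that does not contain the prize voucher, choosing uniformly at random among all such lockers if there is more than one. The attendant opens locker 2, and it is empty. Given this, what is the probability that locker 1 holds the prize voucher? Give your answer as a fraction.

Consider each possible location of the prize voucher in turn.
If it is in locker 1 (prior 4/7): the attendant has no choice, probability 1; weight (4/7)·1 = 4/7.
If it is in locker 2 (prior 1/7): the attendant opened locker 2, so this case is ruled out; weight (1/7)·0 = 0.
If it is in locker 3 (prior 2/7): the attendant has 2 equally likely choices, so probability 1/2; weight (2/7)·(1/2) = 1/7.
The weights sum to 5/7.
So P(the prize voucher in locker 1 | the attendant opened locker 2) = (4/7) / (5/7) = 4/5.

4/5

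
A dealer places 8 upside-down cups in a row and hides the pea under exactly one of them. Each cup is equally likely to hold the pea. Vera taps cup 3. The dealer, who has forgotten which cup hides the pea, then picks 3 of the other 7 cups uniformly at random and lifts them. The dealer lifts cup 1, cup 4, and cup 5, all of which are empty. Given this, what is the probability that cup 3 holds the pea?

1/5

Apply Bayes' rule, conditioning on where the pea actually is.
If it is under any of cups 1, 4, and 5 (prior 1/8 each): that cup was opened and seen not to hold the prize — ruled out; weight (1/8)·0 = 0 each.
If it is under any of cups 2, 3, 6, 7, and 8 (prior 1/8 each): the dealer picks exactly this set with probability 1/35 regardless, and none is the prize; weight (1/8)·(1/35) = 1/280 each.
The weights sum to 1/56.
So P(the pea under cup 3 | the dealer opened cup 1, cup 4, and cup 5) = (1/280) / (1/56) = 1/5.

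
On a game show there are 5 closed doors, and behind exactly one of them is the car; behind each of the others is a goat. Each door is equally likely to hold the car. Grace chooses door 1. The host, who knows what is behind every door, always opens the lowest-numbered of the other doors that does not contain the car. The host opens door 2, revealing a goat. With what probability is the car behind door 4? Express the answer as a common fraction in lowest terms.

Condition on the true location of the car.
If it is behind any of doors 1, 3, 4, and 5 (prior 1/5 each): door 2 is the lowest-numbered option available, probability 1; weight (1/5)·1 = 1/5 each.
If it is behind door 2 (prior 1/5): the host opened door 2, so this case is ruled out; weight (1/5)·0 = 0.
The weights sum to 4/5.
So P(the car behind door 4 | the host opened door 2) = (1/5) / (4/5) = 1/4.

1/4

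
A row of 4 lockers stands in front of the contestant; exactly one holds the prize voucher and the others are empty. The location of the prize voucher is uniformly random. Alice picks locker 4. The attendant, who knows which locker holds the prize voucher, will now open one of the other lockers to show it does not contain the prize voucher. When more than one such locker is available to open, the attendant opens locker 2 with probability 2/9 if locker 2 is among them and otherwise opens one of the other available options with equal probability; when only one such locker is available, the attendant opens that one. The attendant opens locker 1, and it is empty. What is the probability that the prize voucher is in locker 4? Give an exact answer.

Apply Bayes' rule, conditioning on where the prize voucher actually is.
If it is in locker 1 (prior 1/4): the attendant opened locker 1, so this case is ruled out; weight (1/4)·0 = 0.
If it is in locker 2 (prior 1/4): locker 2 holds the prize so is unavailable; the attendant chooses uniformly among the 2 others, probability 1/2; weight (1/4)·(1/2) = 1/8.
If it is in locker 3 (prior 1/4): locker 2 is available but not opened, probability 7/9; weight (1/4)·(7/9) = 7/36.
If it is in locker 4 (prior 1/4): locker 2 is available but not opened; locker 1 gets probability (1 − 2/9)/2 = 7/18; weight (1/4)·(7/18) = 7/72.
The weights sum to 5/12.
So P(the prize voucher in locker 4 | the attendant opened locker 1) = (7/72) / (5/12) = 7/30.

7/30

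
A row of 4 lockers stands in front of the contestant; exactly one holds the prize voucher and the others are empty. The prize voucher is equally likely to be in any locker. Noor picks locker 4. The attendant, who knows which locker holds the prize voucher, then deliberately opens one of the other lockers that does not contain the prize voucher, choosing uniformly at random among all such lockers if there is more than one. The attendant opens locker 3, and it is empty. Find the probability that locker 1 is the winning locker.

Consider each possible location of the prize voucher in turn.
If it is in either of lockers 1 and 2 (prior 1/4 each): the attendant has 2 equally likely choices, so probability 1/2; weight (1/4)·(1/2) = 1/8 each.
If it is in locker 3 (prior 1/4): the attendant opened locker 3, so this case is ruled out; weight (1/4)·0 = 0.
If it is in locker 4 (prior 1/4): the attendant has 3 equally likely choices, so probability 1/3; weight (1/4)·(1/3) = 1/12.
The weights sum to 1/3.
So P(the prize voucher in locker 1 | the attendant opened locker 3) = (1/8) / (1/3) = 3/8.

3/8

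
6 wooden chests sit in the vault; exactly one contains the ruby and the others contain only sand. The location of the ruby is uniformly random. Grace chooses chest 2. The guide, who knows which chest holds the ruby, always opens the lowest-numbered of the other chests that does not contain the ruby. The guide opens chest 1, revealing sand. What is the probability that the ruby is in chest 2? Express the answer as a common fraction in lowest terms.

1/5

Consider each possible location of the ruby in turn.
If it is in chest 1 (prior 1/6): the guide opened chest 1, so this case is ruled out; weight (1/6)·0 = 0.
If it is in any of chests 2, 3, 4, 5, and 6 (prior 1/6 each): chest 1 is the lowest-numbered option available, probability 1; weight (1/6)·1 = 1/6 each.
The weights sum to 5/6.
So P(the ruby in chest 2 | the guide opened chest 1) = (1/6) / (5/6) = 1/5.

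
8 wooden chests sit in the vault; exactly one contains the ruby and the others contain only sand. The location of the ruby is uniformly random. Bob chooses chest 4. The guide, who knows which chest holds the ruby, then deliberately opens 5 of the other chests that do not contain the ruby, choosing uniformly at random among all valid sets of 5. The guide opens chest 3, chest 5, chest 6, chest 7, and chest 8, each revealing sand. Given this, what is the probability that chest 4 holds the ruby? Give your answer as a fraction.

Apply Bayes' rule, conditioning on where the ruby actually is.
If it is in either of chests 1 and 2 (prior 1/8 each): the guide has 6 equally likely choices, so probability 1/6; weight (1/8)·(1/6) = 1/48 each.
If it is in any of chests 3, 5, 6, 7, and 8 (prior 1/8 each): that chest was opened and seen not to hold the prize — ruled out; weight (1/8)·0 = 0 each.
If it is in chest 4 (prior 1/8): the guide has 21 equally likely choices, so probability 1/21; weight (1/8)·(1/21) = 1/168.
The weights sum to 1/21.
So P(the ruby in chest 4 | the guide opened chest 3, chest 5, chest 6, chest 7, and chest 8) = (1/168) / (1/21) = 1/8.

1/8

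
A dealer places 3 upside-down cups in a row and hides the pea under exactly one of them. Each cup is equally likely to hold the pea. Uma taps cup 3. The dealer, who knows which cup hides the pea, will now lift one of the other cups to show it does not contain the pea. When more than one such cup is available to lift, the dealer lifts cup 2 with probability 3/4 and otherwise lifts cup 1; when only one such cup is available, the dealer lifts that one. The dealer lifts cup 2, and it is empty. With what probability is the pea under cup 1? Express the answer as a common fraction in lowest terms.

4/7

Consider each possible location of the pea in turn.
If it is under cup 1 (prior 1/3): only cup 2 is available, probability 1; weight (1/3)·1 = 1/3.
If it is under cup 2 (prior 1/3): the dealer opened cup 2, so this case is ruled out; weight (1/3)·0 = 0.
If it is under cup 3 (prior 1/3): cup 2 is available, opened with probability 3/4; weight (1/3)·(3/4) = 1/4.
The weights sum to 7/12.
So P(the pea under cup 1 | the dealer opened cup 2) = (1/3) / (7/12) = 4/7.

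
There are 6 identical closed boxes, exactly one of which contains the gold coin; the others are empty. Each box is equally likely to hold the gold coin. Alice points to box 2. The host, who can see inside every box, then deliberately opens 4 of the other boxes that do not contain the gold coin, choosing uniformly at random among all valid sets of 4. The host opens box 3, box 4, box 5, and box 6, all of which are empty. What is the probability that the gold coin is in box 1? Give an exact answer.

Consider each possible location of the gold coin in turn.
If it is in box 1 (prior 1/6): the host has no choice, probability 1; weight (1/6)·1 = 1/6.
If it is in box 2 (prior 1/6): the host has 5 equally likely choices, so probability 1/5; weight (1/6)·(1/5) = 1/30.
If it is in any of boxes 3, 4, 5, and 6 (prior 1/6 each): that box was opened and seen not to hold the prize — ruled out; weight (1/6)·0 = 0 each.
The weights sum to 1/5.
So P(the gold coin in box 1 | the host opened box 3, box 4, box 5, and box 6) = (1/6) / (1/5) = 5/6.

5/6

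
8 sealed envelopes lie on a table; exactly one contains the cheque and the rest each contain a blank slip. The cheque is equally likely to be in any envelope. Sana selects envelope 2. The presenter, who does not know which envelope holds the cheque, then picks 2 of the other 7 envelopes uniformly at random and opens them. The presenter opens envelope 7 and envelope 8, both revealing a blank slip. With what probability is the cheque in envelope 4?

1/6

Apply Bayes' rule, conditioning on where the cheque actually is.
If it is in any of envelopes 1, 2, 3, 4, 5, and 6 (prior 1/8 each): the presenter picks exactly this set with probability 1/21 regardless, and none is the prize; weight (1/8)·(1/21) = 1/168 each.
If it is in either of envelopes 7 and 8 (prior 1/8 each): that envelope was opened and seen not to hold the prize — ruled out; weight (1/8)·0 = 0 each.
The weights sum to 1/28.
So P(the cheque in envelope 4 | the presenter opened envelope 7 and envelope 8) = (1/168) / (1/28) = 1/6.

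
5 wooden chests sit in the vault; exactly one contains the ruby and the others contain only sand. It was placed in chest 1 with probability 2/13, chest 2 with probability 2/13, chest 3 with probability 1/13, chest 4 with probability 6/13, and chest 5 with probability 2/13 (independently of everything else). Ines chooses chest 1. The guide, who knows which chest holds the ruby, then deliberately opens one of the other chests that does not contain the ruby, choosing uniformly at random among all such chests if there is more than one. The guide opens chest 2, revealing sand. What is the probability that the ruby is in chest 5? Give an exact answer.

4/21

Consider each possible location of the ruby in turn.
If it is in chest 1 (prior 2/13): the guide has 4 equally likely choices, so probability 1/4; weight (2/13)·(1/4) = 1/26.
If it is in chest 2 (prior 2/13): the guide opened chest 2, so this case is ruled out; weight (2/13)·0 = 0.
If it is in chest 3 (prior 1/13): the guide has 3 equally likely choices, so probability 1/3; weight (1/13)·(1/3) = 1/39.
If it is in chest 4 (prior 6/13): the guide has 3 equally likely choices, so probability 1/3; weight (6/13)·(1/3) = 2/13.
If it is in chest 5 (prior 2/13): the guide has 3 equally likely choices, so probability 1/3; weight (2/13)·(1/3) = 2/39.
The weights sum to 7/26.
So P(the ruby in chest 5 | the guide opened chest 2) = (2/39) / (7/26) = 4/21.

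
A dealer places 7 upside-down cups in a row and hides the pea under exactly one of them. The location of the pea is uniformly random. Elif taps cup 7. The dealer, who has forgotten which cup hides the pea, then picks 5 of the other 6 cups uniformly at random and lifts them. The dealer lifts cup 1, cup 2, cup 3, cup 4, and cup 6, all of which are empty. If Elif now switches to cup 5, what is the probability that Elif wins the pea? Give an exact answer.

1/2

Condition on the true location of the pea.
If it is under any of cups 1, 2, 3, 4, and 6 (prior 1/7 each): that cup was opened and seen not to hold the prize — ruled out; weight (1/7)·0 = 0 each.
If it is under either of cups 5 and 7 (prior 1/7 each): the dealer picks exactly this set with probability 1/6 regardless, and none is the prize; weight (1/7)·(1/6) = 1/42 each.
The weights sum to 1/21.
So P(the pea under cup 5 | the dealer opened cup 1, cup 2, cup 3, cup 4, and cup 6) = (1/42) / (1/21) = 1/2.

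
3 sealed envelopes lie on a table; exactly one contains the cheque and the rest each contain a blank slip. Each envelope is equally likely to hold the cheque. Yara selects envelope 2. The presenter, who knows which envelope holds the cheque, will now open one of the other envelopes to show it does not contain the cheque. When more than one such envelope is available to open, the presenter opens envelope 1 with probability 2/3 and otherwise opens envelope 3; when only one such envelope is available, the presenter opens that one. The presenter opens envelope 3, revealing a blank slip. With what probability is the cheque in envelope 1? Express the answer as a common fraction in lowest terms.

Condition on the true location of the cheque.
If it is in envelope 1 (prior 1/3): only envelope 3 is available, probability 1; weight (1/3)·1 = 1/3.
If it is in envelope 2 (prior 1/3): envelope 1 is available but not opened, probability 1/3; weight (1/3)·(1/3) = 1/9.
If it is in envelope 3 (prior 1/3): the presenter opened envelope 3, so this case is ruled out; weight (1/3)·0 = 0.
The weights sum to 4/9.
So P(the cheque in envelope 1 | the presenter opened envelope 3) = (1/3) / (4/9) = 3/4.

3/4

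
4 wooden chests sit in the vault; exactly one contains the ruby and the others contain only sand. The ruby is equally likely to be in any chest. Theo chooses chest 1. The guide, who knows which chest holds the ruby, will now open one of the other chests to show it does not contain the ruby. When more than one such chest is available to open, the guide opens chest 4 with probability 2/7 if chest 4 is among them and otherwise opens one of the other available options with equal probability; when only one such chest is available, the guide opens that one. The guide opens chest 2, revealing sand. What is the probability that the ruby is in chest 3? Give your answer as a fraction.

Apply Bayes' rule, conditioning on where the ruby actually is.
If it is in chest 1 (prior 1/4): chest 4 is available but not opened; chest 2 gets probability (1 − 2/7)/2 = 5/14; weight (1/4)·(5/14) = 5/56.
If it is in chest 2 (prior 1/4): the guide opened chest 2, so this case is ruled out; weight (1/4)·0 = 0.
If it is in chest 3 (prior 1/4): chest 4 is available but not opened, probability 5/7; weight (1/4)·(5/7) = 5/28.
If it is in chest 4 (prior 1/4): chest 4 holds the prize so is unavailable; the guide chooses uniformly among the 2 others, probability 1/2; weight (1/4)·(1/2) = 1/8.
The weights sum to 11/28.
So P(the ruby in chest 3 | the guide opened chest 2) = (5/28) / (11/28) = 5/11.

5/11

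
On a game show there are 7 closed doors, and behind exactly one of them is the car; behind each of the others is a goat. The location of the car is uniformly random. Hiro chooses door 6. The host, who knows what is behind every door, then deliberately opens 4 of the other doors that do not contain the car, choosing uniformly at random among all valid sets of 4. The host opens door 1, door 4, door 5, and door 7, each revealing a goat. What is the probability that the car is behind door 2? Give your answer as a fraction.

3/7

Apply Bayes' rule, conditioning on where the car actually is.
If it is behind any of doors 1, 4, 5, and 7 (prior 1/7 each): that door was opened and seen not to hold the prize — ruled out; weight (1/7)·0 = 0 each.
If it is behind either of doors 2 and 3 (prior 1/7 each): the host has 5 equally likely choices, so probability 1/5; weight (1/7)·(1/5) = 1/35 each.
If it is behind door 6 (prior 1/7): the host has 15 equally likely choices, so probability 1/15; weight (1/7)·(1/15) = 1/105.
The weights sum to 1/15.
So P(the car behind door 2 | the host opened door 1, door 4, door 5, and door 7) = (1/35) / (1/15) = 3/7.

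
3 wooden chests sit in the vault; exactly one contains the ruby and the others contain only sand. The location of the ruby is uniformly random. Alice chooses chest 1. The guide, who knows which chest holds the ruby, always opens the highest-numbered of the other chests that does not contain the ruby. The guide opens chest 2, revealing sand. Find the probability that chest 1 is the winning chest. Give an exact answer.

0

Apply Bayes' rule, conditioning on where the ruby actually is.
If it is in chest 1 (prior 1/3): the guide would have opened chest 3 instead, probability 0; weight (1/3)·0 = 0.
If it is in chest 2 (prior 1/3): the guide opened chest 2, so this case is ruled out; weight (1/3)·0 = 0.
If it is in chest 3 (prior 1/3): chest 2 is the highest-numbered option available, probability 1; weight (1/3)·1 = 1/3.
The weights sum to 1/3.
So P(the ruby in chest 1 | the guide opened chest 2) = 0 / (1/3) = 0.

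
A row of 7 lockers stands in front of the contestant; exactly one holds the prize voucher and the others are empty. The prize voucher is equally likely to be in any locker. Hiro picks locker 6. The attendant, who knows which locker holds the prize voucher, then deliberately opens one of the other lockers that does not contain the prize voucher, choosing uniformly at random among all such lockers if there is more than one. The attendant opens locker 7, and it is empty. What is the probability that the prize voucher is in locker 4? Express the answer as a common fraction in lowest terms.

6/35

Apply Bayes' rule, conditioning on where the prize voucher actually is.
If it is in any of lockers 1, 2, 3, 4, and 5 (prior 1/7 each): the attendant has 5 equally likely choices, so probability 1/5; weight (1/7)·(1/5) = 1/35 each.
If it is in locker 6 (prior 1/7): the attendant has 6 equally likely choices, so probability 1/6; weight (1/7)·(1/6) = 1/42.
If it is in locker 7 (prior 1/7): the attendant opened locker 7, so this case is ruled out; weight (1/7)·0 = 0.
The weights sum to 1/6.
So P(the prize voucher in locker 4 | the attendant opened locker 7) = (1/35) / (1/6) = 6/35.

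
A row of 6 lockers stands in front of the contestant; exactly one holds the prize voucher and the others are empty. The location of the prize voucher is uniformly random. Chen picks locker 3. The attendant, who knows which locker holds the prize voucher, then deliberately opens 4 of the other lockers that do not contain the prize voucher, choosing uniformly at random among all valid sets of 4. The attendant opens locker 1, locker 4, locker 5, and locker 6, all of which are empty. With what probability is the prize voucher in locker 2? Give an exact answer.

5/6

Condition on the true location of the prize voucher.
If it is in any of lockers 1, 4, 5, and 6 (prior 1/6 each): that locker was opened and seen not to hold the prize — ruled out; weight (1/6)·0 = 0 each.
If it is in locker 2 (prior 1/6): the attendant has no choice, probability 1; weight (1/6)·1 = 1/6.
If it is in locker 3 (prior 1/6): the attendant has 5 equally likely choices, so probability 1/5; weight (1/6)·(1/5) = 1/30.
The weights sum to 1/5.
So P(the prize voucher in locker 2 | the attendant opened locker 1, locker 4, locker 5, and locker 6) = (1/6) / (1/5) = 5/6.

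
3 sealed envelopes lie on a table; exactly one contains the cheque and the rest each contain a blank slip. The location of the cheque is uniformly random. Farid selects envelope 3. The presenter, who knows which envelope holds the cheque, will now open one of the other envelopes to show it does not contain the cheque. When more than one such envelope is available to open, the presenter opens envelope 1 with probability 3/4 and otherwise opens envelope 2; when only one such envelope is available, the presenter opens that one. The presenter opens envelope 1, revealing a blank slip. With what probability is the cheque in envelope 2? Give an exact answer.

Apply Bayes' rule, conditioning on where the cheque actually is.
If it is in envelope 1 (prior 1/3): the presenter opened envelope 1, so this case is ruled out; weight (1/3)·0 = 0.
If it is in envelope 2 (prior 1/3): only envelope 1 is available, probability 1; weight (1/3)·1 = 1/3.
If it is in envelope 3 (prior 1/3): envelope 1 is available, opened with probability 3/4; weight (1/3)·(3/4) = 1/4.
The weights sum to 7/12.
So P(the cheque in envelope 2 | the presenter opened envelope 1) = (1/3) / (7/12) = 4/7.

4/7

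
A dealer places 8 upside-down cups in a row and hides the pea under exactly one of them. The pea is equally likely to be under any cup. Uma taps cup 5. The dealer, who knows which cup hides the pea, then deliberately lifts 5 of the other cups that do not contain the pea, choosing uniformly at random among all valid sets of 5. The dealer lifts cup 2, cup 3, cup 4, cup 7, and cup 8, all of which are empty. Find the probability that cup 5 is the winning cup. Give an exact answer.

1/8

Apply Bayes' rule, conditioning on where the pea actually is.
If it is under either of cups 1 and 6 (prior 1/8 each): the dealer has 6 equally likely choices, so probability 1/6; weight (1/8)·(1/6) = 1/48 each.
If it is under any of cups 2, 3, 4, 7, and 8 (prior 1/8 each): that cup was opened and seen not to hold the prize — ruled out; weight (1/8)·0 = 0 each.
If it is under cup 5 (prior 1/8): the dealer has 21 equally likely choices, so probability 1/21; weight (1/8)·(1/21) = 1/168.
The weights sum to 1/21.
So P(the pea under cup 5 | the dealer opened cup 2, cup 3, cup 4, cup 7, and cup 8) = (1/168) / (1/21) = 1/8.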